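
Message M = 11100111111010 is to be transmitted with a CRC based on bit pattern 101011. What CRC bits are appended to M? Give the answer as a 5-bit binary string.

Append 5 zeros: 1110011111101000000. Divide by 101011 (XOR where the leading bit is 1):
  pos 0: 111001 XOR 101011 = 010010
  pos 1: 100101 XOR 101011 = 001110
  pos 3: 111011 XOR 101011 = 010000
  pos 4: 100001 XOR 101011 = 001010
  pos 6: 101010 XOR 101011 = 000001
  pos 11: 110000 XOR 101011 = 011011
  pos 12: 110110 XOR 101011 = 011101
  pos 13: 111010 XOR 101011 = 010001
Remainder (last 5 bits) = 10001. This is the CRC / FCS.

10001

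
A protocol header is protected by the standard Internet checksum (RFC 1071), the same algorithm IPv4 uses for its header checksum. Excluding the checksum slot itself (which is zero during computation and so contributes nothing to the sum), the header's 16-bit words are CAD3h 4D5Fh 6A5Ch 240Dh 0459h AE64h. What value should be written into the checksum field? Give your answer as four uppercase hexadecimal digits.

One's-complement addition (fold any carry out of bit 15 back into bit 0):
  0xCAD3 + 0x4D5F = 0x11832 → wrap carry → 0x1833
  0x1833 + 0x6A5C = 0x0828F
  0x828F + 0x240D = 0x0A69C
  0xA69C + 0x0459 = 0x0AAF5
  0xAAF5 + 0xAE64 = 0x15959 → wrap carry → 0x595A
One's-complement sum = 0x595A.
Checksum = ~0x595A & 0xFFFF = 0xA6A5.

A6A5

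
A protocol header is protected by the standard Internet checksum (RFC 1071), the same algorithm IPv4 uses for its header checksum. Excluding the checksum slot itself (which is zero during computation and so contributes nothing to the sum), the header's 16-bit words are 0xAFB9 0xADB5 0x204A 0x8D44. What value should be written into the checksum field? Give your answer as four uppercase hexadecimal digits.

F501

One's-complement addition (fold any carry out of bit 15 back into bit 0):
  0xAFB9 + 0xADB5 = 0x15D6E → wrap carry → 0x5D6F
  0x5D6F + 0x204A = 0x07DB9
  0x7DB9 + 0x8D44 = 0x10AFD → wrap carry → 0x0AFE
One's-complement sum = 0x0AFE.
Checksum = ~0x0AFE & 0xFFFF = 0xF501.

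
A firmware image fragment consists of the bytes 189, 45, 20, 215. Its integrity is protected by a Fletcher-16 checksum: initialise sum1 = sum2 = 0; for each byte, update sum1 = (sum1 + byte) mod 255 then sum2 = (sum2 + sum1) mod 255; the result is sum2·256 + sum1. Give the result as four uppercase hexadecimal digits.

Running sums (mod 255):
  after byte 0 (189): sum1=189, sum2=189
  after byte 1 (45): sum1=234, sum2=168
  after byte 2 (20): sum1=254, sum2=167
  after byte 3 (215): sum1=214, sum2=126
Checksum = sum2·256 + sum1 = 126·256 + 214 = 32470 = 0x7ED6.

7ED6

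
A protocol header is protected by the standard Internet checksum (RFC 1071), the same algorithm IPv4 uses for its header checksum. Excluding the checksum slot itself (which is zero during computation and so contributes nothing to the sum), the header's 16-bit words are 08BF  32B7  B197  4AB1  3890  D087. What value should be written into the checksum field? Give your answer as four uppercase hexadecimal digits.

One's-complement addition (fold any carry out of bit 15 back into bit 0):
  0x08BF + 0x32B7 = 0x03B76
  0x3B76 + 0xB197 = 0x0ED0D
  0xED0D + 0x4AB1 = 0x137BE → wrap carry → 0x37BF
  0x37BF + 0x3890 = 0x0704F
  0x704F + 0xD087 = 0x140D6 → wrap carry → 0x40D7
One's-complement sum = 0x40D7.
Checksum = ~0x40D7 & 0xFFFF = 0xBF28.

BF28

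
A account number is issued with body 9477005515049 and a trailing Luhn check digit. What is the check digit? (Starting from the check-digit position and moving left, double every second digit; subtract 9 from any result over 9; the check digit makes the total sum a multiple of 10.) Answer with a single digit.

9

Partial digits right→left: 9 4 0 5 1 5 5 0 0 7 7 4 9
Double every second digit counting from the check-digit position (so the 1st, 3rd, 5th, ... of the partial from the right).
  doubled (with −9 where >9): 9 0 2 1 0 5 9 → sum 26
  kept as-is: 4 5 5 0 7 4 → sum 25
Total = 26 + 25 = 51.
Check digit = (10 − (51 mod 10)) mod 10 = 9.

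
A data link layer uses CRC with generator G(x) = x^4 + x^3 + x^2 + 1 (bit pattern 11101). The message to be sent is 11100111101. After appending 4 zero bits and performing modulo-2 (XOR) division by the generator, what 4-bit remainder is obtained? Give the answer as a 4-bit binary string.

Append 4 zeros: 111001111010000. Divide by 11101 (XOR where the leading bit is 1):
  pos 0: 11100 XOR 11101 = 00001
  pos 4: 11111 XOR 11101 = 00010
  pos 7: 10010 XOR 11101 = 01111
  pos 8: 11110 XOR 11101 = 00011
Remainder (last 4 bits) = 1100. This is the CRC / FCS.

1100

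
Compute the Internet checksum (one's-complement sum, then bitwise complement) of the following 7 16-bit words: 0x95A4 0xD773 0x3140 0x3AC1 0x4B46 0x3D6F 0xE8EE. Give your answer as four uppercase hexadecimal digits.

B541

One's-complement addition (fold any carry out of bit 15 back into bit 0):
  0x95A4 + 0xD773 = 0x16D17 → wrap carry → 0x6D18
  0x6D18 + 0x3140 = 0x09E58
  0x9E58 + 0x3AC1 = 0x0D919
  0xD919 + 0x4B46 = 0x1245F → wrap carry → 0x2460
  0x2460 + 0x3D6F = 0x061CF
  0x61CF + 0xE8EE = 0x14ABD → wrap carry → 0x4ABE
One's-complement sum = 0x4ABE.
Checksum = ~0x4ABE & 0xFFFF = 0xB541.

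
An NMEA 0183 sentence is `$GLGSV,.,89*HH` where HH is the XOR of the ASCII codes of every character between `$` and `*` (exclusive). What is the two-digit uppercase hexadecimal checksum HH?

66

XOR the ASCII codes of the payload characters:
  'G' = 0x47 → acc = 0x47
  'L' = 0x4C → acc = 0x0B
  'G' = 0x47 → acc = 0x4C
  'S' = 0x53 → acc = 0x1F
  'V' = 0x56 → acc = 0x49
  ',' = 0x2C → acc = 0x65
  '.' = 0x2E → acc = 0x4B
  ',' = 0x2C → acc = 0x67
  '8' = 0x38 → acc = 0x5F
  '9' = 0x39 → acc = 0x66
Checksum = 0x66.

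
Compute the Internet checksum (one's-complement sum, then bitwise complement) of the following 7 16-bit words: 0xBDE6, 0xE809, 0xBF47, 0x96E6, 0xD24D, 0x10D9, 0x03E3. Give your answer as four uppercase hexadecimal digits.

1CD7

One's-complement addition (fold any carry out of bit 15 back into bit 0):
  0xBDE6 + 0xE809 = 0x1A5EF → wrap carry → 0xA5F0
  0xA5F0 + 0xBF47 = 0x16537 → wrap carry → 0x6538
  0x6538 + 0x96E6 = 0x0FC1E
  0xFC1E + 0xD24D = 0x1CE6B → wrap carry → 0xCE6C
  0xCE6C + 0x10D9 = 0x0DF45
  0xDF45 + 0x03E3 = 0x0E328
One's-complement sum = 0xE328.
Checksum = ~0xE328 & 0xFFFF = 0x1CD7.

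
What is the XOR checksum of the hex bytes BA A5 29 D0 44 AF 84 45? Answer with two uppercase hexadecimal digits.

CC

XOR the bytes together:
  start with 0xBA
  0xBA ⊕ 0xA5 = 0x1F
  0x1F ⊕ 0x29 = 0x36
  0x36 ⊕ 0xD0 = 0xE6
  0xE6 ⊕ 0x44 = 0xA2
  0xA2 ⊕ 0xAF = 0x0D
  0x0D ⊕ 0x84 = 0x89
  0x89 ⊕ 0x45 = 0xCC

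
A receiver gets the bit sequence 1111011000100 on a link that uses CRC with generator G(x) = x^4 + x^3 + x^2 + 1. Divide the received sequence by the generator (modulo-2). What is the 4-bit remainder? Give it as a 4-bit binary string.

1101

Modulo-2 division of 1111011000100 by 11101:
  pos 0: 11110 XOR 11101 = 00011
  pos 3: 11110 XOR 11101 = 00011
  pos 6: 11001 XOR 11101 = 00100
  pos 8: 10000 XOR 11101 = 01101
Remainder = 1101 (nonzero — an error is detected).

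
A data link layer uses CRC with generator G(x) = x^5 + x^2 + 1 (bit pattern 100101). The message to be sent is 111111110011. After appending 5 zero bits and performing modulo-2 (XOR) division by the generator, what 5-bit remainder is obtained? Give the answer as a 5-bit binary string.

01000

Append 5 zeros: 11111111001100000. Divide by 100101 (XOR where the leading bit is 1):
  pos 0: 111111 XOR 100101 = 011010
  pos 1: 110101 XOR 100101 = 010000
  pos 2: 100001 XOR 100101 = 000100
  pos 5: 100001 XOR 100101 = 000100
  pos 8: 100100 XOR 100101 = 000001
Remainder (last 5 bits) = 01000. This is the CRC / FCS.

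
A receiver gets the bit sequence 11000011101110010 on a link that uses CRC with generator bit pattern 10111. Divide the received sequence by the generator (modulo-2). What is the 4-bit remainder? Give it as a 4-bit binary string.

1000

Modulo-2 division of 11000011101110010 by 10111:
  pos 0: 11000 XOR 10111 = 01111
  pos 1: 11110 XOR 10111 = 01001
  pos 2: 10011 XOR 10111 = 00100
  pos 4: 10011 XOR 10111 = 00100
  pos 6: 10001 XOR 10111 = 00110
  pos 8: 11011 XOR 10111 = 01100
  pos 9: 11000 XOR 10111 = 01111
  pos 10: 11110 XOR 10111 = 01001
  pos 11: 10011 XOR 10111 = 00100
Remainder = 1000 (nonzero — an error is detected).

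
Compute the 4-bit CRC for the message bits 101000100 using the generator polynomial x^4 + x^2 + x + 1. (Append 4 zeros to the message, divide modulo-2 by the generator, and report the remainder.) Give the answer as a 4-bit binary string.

Append 4 zeros: 1010001000000. Divide by 10111 (XOR where the leading bit is 1):
  pos 0: 10100 XOR 10111 = 00011
  pos 3: 11010 XOR 10111 = 01101
  pos 4: 11010 XOR 10111 = 01101
  pos 5: 11010 XOR 10111 = 01101
  pos 6: 11010 XOR 10111 = 01101
  pos 7: 11010 XOR 10111 = 01101
  pos 8: 11010 XOR 10111 = 01101
Remainder (last 4 bits) = 1101. This is the CRC / FCS.

1101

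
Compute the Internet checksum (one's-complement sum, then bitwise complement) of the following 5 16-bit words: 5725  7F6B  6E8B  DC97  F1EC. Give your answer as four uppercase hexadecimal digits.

EC5E

One's-complement addition (fold any carry out of bit 15 back into bit 0):
  0x5725 + 0x7F6B = 0x0D690
  0xD690 + 0x6E8B = 0x1451B → wrap carry → 0x451C
  0x451C + 0xDC97 = 0x121B3 → wrap carry → 0x21B4
  0x21B4 + 0xF1EC = 0x113A0 → wrap carry → 0x13A1
One's-complement sum = 0x13A1.
Checksum = ~0x13A1 & 0xFFFF = 0xEC5E.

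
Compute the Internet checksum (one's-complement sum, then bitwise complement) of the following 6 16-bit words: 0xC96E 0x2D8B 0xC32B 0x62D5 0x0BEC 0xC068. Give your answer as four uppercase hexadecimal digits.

16B0

One's-complement addition (fold any carry out of bit 15 back into bit 0):
  0xC96E + 0x2D8B = 0x0F6F9
  0xF6F9 + 0xC32B = 0x1BA24 → wrap carry → 0xBA25
  0xBA25 + 0x62D5 = 0x11CFA → wrap carry → 0x1CFB
  0x1CFB + 0x0BEC = 0x028E7
  0x28E7 + 0xC068 = 0x0E94F
One's-complement sum = 0xE94F.
Checksum = ~0xE94F & 0xFFFF = 0x16B0.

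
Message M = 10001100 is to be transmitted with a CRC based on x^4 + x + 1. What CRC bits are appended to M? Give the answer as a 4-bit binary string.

1001

Append 4 zeros: 100011000000. Divide by 10011 (XOR where the leading bit is 1):
  pos 0: 10001 XOR 10011 = 00010
  pos 3: 10100 XOR 10011 = 00111
  pos 5: 11100 XOR 10011 = 01111
  pos 6: 11110 XOR 10011 = 01101
  pos 7: 11010 XOR 10011 = 01001
Remainder (last 4 bits) = 1001. This is the CRC / FCS.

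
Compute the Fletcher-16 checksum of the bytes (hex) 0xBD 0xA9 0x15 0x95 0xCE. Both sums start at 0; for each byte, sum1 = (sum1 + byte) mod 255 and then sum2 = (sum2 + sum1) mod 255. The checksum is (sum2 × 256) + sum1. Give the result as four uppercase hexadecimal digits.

94E0

Running sums (mod 255):
  after byte 0 (0xBD): sum1=189, sum2=189
  after byte 1 (0xA9): sum1=103, sum2=37
  after byte 2 (0x15): sum1=124, sum2=161
  after byte 3 (0x95): sum1=18, sum2=179
  after byte 4 (0xCE): sum1=224, sum2=148
Checksum = sum2·256 + sum1 = 148·256 + 224 = 38112 = 0x94E0.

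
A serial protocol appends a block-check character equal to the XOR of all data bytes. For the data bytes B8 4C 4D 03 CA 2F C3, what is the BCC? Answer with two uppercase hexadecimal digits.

9C

XOR the bytes together:
  start with 0xB8
  0xB8 ⊕ 0x4C = 0xF4
  0xF4 ⊕ 0x4D = 0xB9
  0xB9 ⊕ 0x03 = 0xBA
  0xBA ⊕ 0xCA = 0x70
  0x70 ⊕ 0x2F = 0x5F
  0x5F ⊕ 0xC3 = 0x9C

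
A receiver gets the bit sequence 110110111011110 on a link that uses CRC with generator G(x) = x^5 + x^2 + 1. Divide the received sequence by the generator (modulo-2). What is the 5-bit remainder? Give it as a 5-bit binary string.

11010

Modulo-2 division of 110110111011110 by 100101:
  pos 0: 110110 XOR 100101 = 010011
  pos 1: 100111 XOR 100101 = 000010
  pos 5: 101101 XOR 100101 = 001000
  pos 7: 100011 XOR 100101 = 000110
Remainder = 11010 (nonzero — an error is detected).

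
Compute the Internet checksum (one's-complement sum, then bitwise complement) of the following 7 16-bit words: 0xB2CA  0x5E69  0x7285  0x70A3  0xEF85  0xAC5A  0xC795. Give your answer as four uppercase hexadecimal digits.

One's-complement addition (fold any carry out of bit 15 back into bit 0):
  0xB2CA + 0x5E69 = 0x11133 → wrap carry → 0x1134
  0x1134 + 0x7285 = 0x083B9
  0x83B9 + 0x70A3 = 0x0F45C
  0xF45C + 0xEF85 = 0x1E3E1 → wrap carry → 0xE3E2
  0xE3E2 + 0xAC5A = 0x1903C → wrap carry → 0x903D
  0x903D + 0xC795 = 0x157D2 → wrap carry → 0x57D3
One's-complement sum = 0x57D3.
Checksum = ~0x57D3 & 0xFFFF = 0xA82C.

A82C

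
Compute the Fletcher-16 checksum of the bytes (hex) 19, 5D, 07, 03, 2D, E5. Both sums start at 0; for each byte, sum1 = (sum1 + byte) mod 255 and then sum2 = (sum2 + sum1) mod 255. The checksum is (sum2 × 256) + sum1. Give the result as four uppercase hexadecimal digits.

CE93

Running sums (mod 255):
  after byte 0 (19): sum1=25, sum2=25
  after byte 1 (5D): sum1=118, sum2=143
  after byte 2 (07): sum1=125, sum2=13
  after byte 3 (03): sum1=128, sum2=141
  after byte 4 (2D): sum1=173, sum2=59
  after byte 5 (E5): sum1=147, sum2=206
Checksum = sum2·256 + sum1 = 206·256 + 147 = 52883 = 0xCE93.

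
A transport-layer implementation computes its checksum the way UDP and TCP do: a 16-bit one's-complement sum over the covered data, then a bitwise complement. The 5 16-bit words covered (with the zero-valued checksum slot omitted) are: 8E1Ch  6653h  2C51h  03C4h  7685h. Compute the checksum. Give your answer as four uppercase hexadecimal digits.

64F5

One's-complement addition (fold any carry out of bit 15 back into bit 0):
  0x8E1C + 0x6653 = 0x0F46F
  0xF46F + 0x2C51 = 0x120C0 → wrap carry → 0x20C1
  0x20C1 + 0x03C4 = 0x02485
  0x2485 + 0x7685 = 0x09B0A
One's-complement sum = 0x9B0A.
Checksum = ~0x9B0A & 0xFFFF = 0x64F5.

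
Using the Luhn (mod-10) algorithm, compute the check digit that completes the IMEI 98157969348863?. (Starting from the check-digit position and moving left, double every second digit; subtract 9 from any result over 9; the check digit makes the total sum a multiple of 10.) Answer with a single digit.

Partial digits right→left: 3 6 8 8 4 3 9 6 9 7 5 1 8 9
Double every second digit counting from the check-digit position (so the 1st, 3rd, 5th, ... of the partial from the right).
  doubled (with −9 where >9): 6 7 8 9 9 1 7 → sum 47
  kept as-is: 6 8 3 6 7 1 9 → sum 40
Total = 47 + 40 = 87.
Check digit = (10 − (87 mod 10)) mod 10 = 3.

3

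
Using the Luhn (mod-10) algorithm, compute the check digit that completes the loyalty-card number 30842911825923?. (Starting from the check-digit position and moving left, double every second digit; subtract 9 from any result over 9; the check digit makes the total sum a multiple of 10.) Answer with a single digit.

3

Partial digits right→left: 3 2 9 5 2 8 1 1 9 2 4 8 0 3
Double every second digit counting from the check-digit position (so the 1st, 3rd, 5th, ... of the partial from the right).
  doubled (with −9 where >9): 6 9 4 2 9 8 0 → sum 38
  kept as-is: 2 5 8 1 2 8 3 → sum 29
Total = 38 + 29 = 67.
Check digit = (10 − (67 mod 10)) mod 10 = 3.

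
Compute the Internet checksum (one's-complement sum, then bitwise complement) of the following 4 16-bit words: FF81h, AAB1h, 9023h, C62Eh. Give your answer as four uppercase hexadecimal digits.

One's-complement addition (fold any carry out of bit 15 back into bit 0):
  0xFF81 + 0xAAB1 = 0x1AA32 → wrap carry → 0xAA33
  0xAA33 + 0x9023 = 0x13A56 → wrap carry → 0x3A57
  0x3A57 + 0xC62E = 0x10085 → wrap carry → 0x0086
One's-complement sum = 0x0086.
Checksum = ~0x0086 & 0xFFFF = 0xFF79.

FF79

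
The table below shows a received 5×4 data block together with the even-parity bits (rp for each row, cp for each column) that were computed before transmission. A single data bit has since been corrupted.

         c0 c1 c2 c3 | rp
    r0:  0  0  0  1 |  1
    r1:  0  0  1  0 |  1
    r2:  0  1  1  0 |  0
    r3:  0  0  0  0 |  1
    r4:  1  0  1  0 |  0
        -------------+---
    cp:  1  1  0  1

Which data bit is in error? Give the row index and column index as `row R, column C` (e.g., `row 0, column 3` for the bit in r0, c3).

Recompute each row's even parity and compare to rp:
  r0: data parity 1, sent rp 1 → ok
  r1: data parity 1, sent rp 1 → ok
  r2: data parity 0, sent rp 0 → ok
  r3: data parity 0, sent rp 1 → mismatch
  r4: data parity 0, sent rp 0 → ok
Recompute each column's even parity and compare to cp:
  c0: data parity 1, sent cp 1 → ok
  c1: data parity 1, sent cp 1 → ok
  c2: data parity 1, sent cp 0 → mismatch
  c3: data parity 1, sent cp 1 → ok
Exactly one row (r3) and one column (c2) fail → the flipped bit is at their intersection.

row 3, column 2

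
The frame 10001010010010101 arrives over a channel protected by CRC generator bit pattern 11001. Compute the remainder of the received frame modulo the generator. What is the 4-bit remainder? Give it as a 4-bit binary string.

Modulo-2 division of 10001010010010101 by 11001:
  pos 0: 10001 XOR 11001 = 01000
  pos 1: 10000 XOR 11001 = 01001
  pos 2: 10011 XOR 11001 = 01010
  pos 3: 10100 XOR 11001 = 01101
  pos 4: 11010 XOR 11001 = 00011
  pos 7: 11100 XOR 11001 = 00101
  pos 9: 10110 XOR 11001 = 01111
  pos 10: 11111 XOR 11001 = 00110
  pos 12: 11001 XOR 11001 = 00000
Remainder = 0000 (zero — the frame passes the CRC check).

0000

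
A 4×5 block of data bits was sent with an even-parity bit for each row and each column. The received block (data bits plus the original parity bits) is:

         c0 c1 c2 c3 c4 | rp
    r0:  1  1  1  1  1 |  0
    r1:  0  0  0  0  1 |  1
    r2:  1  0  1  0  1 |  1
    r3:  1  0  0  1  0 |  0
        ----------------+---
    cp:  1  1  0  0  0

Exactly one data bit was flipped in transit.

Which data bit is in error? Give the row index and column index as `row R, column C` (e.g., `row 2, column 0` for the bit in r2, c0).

row 0, column 4

Recompute each row's even parity and compare to rp:
  r0: data parity 1, sent rp 0 → mismatch
  r1: data parity 1, sent rp 1 → ok
  r2: data parity 1, sent rp 1 → ok
  r3: data parity 0, sent rp 0 → ok
Recompute each column's even parity and compare to cp:
  c0: data parity 1, sent cp 1 → ok
  c1: data parity 1, sent cp 1 → ok
  c2: data parity 0, sent cp 0 → ok
  c3: data parity 0, sent cp 0 → ok
  c4: data parity 1, sent cp 0 → mismatch
Exactly one row (r0) and one column (c4) fail → the flipped bit is at their intersection.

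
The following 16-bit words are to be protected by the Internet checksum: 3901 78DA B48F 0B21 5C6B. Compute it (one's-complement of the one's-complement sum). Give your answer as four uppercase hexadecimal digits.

One's-complement addition (fold any carry out of bit 15 back into bit 0):
  0x3901 + 0x78DA = 0x0B1DB
  0xB1DB + 0xB48F = 0x1666A → wrap carry → 0x666B
  0x666B + 0x0B21 = 0x0718C
  0x718C + 0x5C6B = 0x0CDF7
One's-complement sum = 0xCDF7.
Checksum = ~0xCDF7 & 0xFFFF = 0x3208.

3208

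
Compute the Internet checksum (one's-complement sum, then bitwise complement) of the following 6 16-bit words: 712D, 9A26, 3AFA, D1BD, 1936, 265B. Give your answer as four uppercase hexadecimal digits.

One's-complement addition (fold any carry out of bit 15 back into bit 0):
  0x712D + 0x9A26 = 0x10B53 → wrap carry → 0x0B54
  0x0B54 + 0x3AFA = 0x0464E
  0x464E + 0xD1BD = 0x1180B → wrap carry → 0x180C
  0x180C + 0x1936 = 0x03142
  0x3142 + 0x265B = 0x0579D
One's-complement sum = 0x579D.
Checksum = ~0x579D & 0xFFFF = 0xA862.

A862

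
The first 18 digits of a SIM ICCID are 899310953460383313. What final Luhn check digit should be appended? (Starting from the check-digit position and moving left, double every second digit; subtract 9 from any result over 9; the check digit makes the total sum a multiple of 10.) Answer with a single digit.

4

Partial digits right→left: 3 1 3 3 8 3 0 6 4 3 5 9 0 1 3 9 9 8
Double every second digit counting from the check-digit position (so the 1st, 3rd, 5th, ... of the partial from the right).
  doubled (with −9 where >9): 6 6 7 0 8 1 0 6 9 → sum 43
  kept as-is: 1 3 3 6 3 9 1 9 8 → sum 43
Total = 43 + 43 = 86.
Check digit = (10 − (86 mod 10)) mod 10 = 4.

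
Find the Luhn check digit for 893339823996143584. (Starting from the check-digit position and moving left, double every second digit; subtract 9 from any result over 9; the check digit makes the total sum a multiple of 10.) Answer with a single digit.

Partial digits right→left: 4 8 5 3 4 1 6 9 9 3 2 8 9 3 3 3 9 8
Double every second digit counting from the check-digit position (so the 1st, 3rd, 5th, ... of the partial from the right).
  doubled (with −9 where >9): 8 1 8 3 9 4 9 6 9 → sum 57
  kept as-is: 8 3 1 9 3 8 3 3 8 → sum 46
Total = 57 + 46 = 103.
Check digit = (10 − (103 mod 10)) mod 10 = 7.

7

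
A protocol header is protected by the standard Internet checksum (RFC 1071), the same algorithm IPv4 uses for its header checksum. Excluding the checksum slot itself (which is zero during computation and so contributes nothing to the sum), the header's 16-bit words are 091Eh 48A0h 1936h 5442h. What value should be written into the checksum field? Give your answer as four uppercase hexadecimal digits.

One's-complement addition (fold any carry out of bit 15 back into bit 0):
  0x091E + 0x48A0 = 0x051BE
  0x51BE + 0x1936 = 0x06AF4
  0x6AF4 + 0x5442 = 0x0BF36
One's-complement sum = 0xBF36.
Checksum = ~0xBF36 & 0xFFFF = 0x40C9.

40C9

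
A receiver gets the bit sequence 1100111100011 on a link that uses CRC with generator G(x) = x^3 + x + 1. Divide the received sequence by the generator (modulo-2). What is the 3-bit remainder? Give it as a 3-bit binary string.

011

Modulo-2 division of 1100111100011 by 1011:
  pos 0: 1100 XOR 1011 = 0111
  pos 1: 1111 XOR 1011 = 0100
  pos 2: 1001 XOR 1011 = 0010
  pos 4: 1011 XOR 1011 = 0000
Remainder = 011 (nonzero — an error is detected).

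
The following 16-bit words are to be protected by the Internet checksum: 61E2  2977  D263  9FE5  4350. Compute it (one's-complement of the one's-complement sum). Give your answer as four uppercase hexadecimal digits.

One's-complement addition (fold any carry out of bit 15 back into bit 0):
  0x61E2 + 0x2977 = 0x08B59
  0x8B59 + 0xD263 = 0x15DBC → wrap carry → 0x5DBD
  0x5DBD + 0x9FE5 = 0x0FDA2
  0xFDA2 + 0x4350 = 0x140F2 → wrap carry → 0x40F3
One's-complement sum = 0x40F3.
Checksum = ~0x40F3 & 0xFFFF = 0xBF0C.

BF0C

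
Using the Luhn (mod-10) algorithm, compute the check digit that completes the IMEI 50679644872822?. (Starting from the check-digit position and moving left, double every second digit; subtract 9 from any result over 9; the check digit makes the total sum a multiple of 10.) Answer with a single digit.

2

Partial digits right→left: 2 2 8 2 7 8 4 4 6 9 7 6 0 5
Double every second digit counting from the check-digit position (so the 1st, 3rd, 5th, ... of the partial from the right).
  doubled (with −9 where >9): 4 7 5 8 3 5 0 → sum 32
  kept as-is: 2 2 8 4 9 6 5 → sum 36
Total = 32 + 36 = 68.
Check digit = (10 − (68 mod 10)) mod 10 = 2.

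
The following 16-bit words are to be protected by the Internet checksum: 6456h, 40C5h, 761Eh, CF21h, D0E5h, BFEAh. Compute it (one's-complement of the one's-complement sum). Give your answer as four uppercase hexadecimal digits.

One's-complement addition (fold any carry out of bit 15 back into bit 0):
  0x6456 + 0x40C5 = 0x0A51B
  0xA51B + 0x761E = 0x11B39 → wrap carry → 0x1B3A
  0x1B3A + 0xCF21 = 0x0EA5B
  0xEA5B + 0xD0E5 = 0x1BB40 → wrap carry → 0xBB41
  0xBB41 + 0xBFEA = 0x17B2B → wrap carry → 0x7B2C
One's-complement sum = 0x7B2C.
Checksum = ~0x7B2C & 0xFFFF = 0x84D3.

84D3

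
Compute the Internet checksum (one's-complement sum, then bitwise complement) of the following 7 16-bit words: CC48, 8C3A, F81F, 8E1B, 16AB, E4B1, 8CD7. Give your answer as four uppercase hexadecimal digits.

One's-complement addition (fold any carry out of bit 15 back into bit 0):
  0xCC48 + 0x8C3A = 0x15882 → wrap carry → 0x5883
  0x5883 + 0xF81F = 0x150A2 → wrap carry → 0x50A3
  0x50A3 + 0x8E1B = 0x0DEBE
  0xDEBE + 0x16AB = 0x0F569
  0xF569 + 0xE4B1 = 0x1DA1A → wrap carry → 0xDA1B
  0xDA1B + 0x8CD7 = 0x166F2 → wrap carry → 0x66F3
One's-complement sum = 0x66F3.
Checksum = ~0x66F3 & 0xFFFF = 0x990C.

990C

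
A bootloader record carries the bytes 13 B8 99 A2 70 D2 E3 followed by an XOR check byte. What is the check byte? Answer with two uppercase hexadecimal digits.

XOR the bytes together:
  start with 0x13
  0x13 ⊕ 0xB8 = 0xAB
  0xAB ⊕ 0x99 = 0x32
  0x32 ⊕ 0xA2 = 0x90
  0x90 ⊕ 0x70 = 0xE0
  0xE0 ⊕ 0xD2 = 0x32
  0x32 ⊕ 0xE3 = 0xD1

D1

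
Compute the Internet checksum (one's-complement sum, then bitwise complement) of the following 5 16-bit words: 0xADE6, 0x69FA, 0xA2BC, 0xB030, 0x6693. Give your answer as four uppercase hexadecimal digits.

One's-complement addition (fold any carry out of bit 15 back into bit 0):
  0xADE6 + 0x69FA = 0x117E0 → wrap carry → 0x17E1
  0x17E1 + 0xA2BC = 0x0BA9D
  0xBA9D + 0xB030 = 0x16ACD → wrap carry → 0x6ACE
  0x6ACE + 0x6693 = 0x0D161
One's-complement sum = 0xD161.
Checksum = ~0xD161 & 0xFFFF = 0x2E9E.

2E9E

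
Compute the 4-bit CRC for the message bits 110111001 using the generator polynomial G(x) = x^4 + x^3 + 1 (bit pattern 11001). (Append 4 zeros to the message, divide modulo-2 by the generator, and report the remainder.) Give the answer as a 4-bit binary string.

Append 4 zeros: 1101110010000. Divide by 11001 (XOR where the leading bit is 1):
  pos 0: 11011 XOR 11001 = 00010
  pos 3: 10100 XOR 11001 = 01101
  pos 4: 11011 XOR 11001 = 00010
  pos 7: 10000 XOR 11001 = 01001
  pos 8: 10010 XOR 11001 = 01011
Remainder (last 4 bits) = 1011. This is the CRC / FCS.

1011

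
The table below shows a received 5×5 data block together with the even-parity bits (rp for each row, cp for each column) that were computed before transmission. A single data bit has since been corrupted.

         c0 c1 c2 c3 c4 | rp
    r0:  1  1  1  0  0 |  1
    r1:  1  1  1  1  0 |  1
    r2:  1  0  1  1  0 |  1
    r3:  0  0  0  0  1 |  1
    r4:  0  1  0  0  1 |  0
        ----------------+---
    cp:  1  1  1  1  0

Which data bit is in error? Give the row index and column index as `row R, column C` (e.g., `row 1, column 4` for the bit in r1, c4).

Recompute each row's even parity and compare to rp:
  r0: data parity 1, sent rp 1 → ok
  r1: data parity 0, sent rp 1 → mismatch
  r2: data parity 1, sent rp 1 → ok
  r3: data parity 1, sent rp 1 → ok
  r4: data parity 0, sent rp 0 → ok
Recompute each column's even parity and compare to cp:
  c0: data parity 1, sent cp 1 → ok
  c1: data parity 1, sent cp 1 → ok
  c2: data parity 1, sent cp 1 → ok
  c3: data parity 0, sent cp 1 → mismatch
  c4: data parity 0, sent cp 0 → ok
Exactly one row (r1) and one column (c3) fail → the flipped bit is at their intersection.

row 1, column 3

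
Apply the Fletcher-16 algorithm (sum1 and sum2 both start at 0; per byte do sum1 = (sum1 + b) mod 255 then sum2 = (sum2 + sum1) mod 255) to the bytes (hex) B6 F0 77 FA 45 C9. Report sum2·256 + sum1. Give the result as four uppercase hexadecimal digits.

Running sums (mod 255):
  after byte 0 (B6): sum1=182, sum2=182
  after byte 1 (F0): sum1=167, sum2=94
  after byte 2 (77): sum1=31, sum2=125
  after byte 3 (FA): sum1=26, sum2=151
  after byte 4 (45): sum1=95, sum2=246
  after byte 5 (C9): sum1=41, sum2=32
Checksum = sum2·256 + sum1 = 32·256 + 41 = 8233 = 0x2029.

2029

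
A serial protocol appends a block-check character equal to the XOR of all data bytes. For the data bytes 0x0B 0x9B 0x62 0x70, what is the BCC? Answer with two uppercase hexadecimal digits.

82

XOR the bytes together:
  start with 0x0B
  0x0B ⊕ 0x9B = 0x90
  0x90 ⊕ 0x62 = 0xF2
  0xF2 ⊕ 0x70 = 0x82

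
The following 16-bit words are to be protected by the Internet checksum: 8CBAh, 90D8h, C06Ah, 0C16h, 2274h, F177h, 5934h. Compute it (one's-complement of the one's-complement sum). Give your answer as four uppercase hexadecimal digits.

A8CB

One's-complement addition (fold any carry out of bit 15 back into bit 0):
  0x8CBA + 0x90D8 = 0x11D92 → wrap carry → 0x1D93
  0x1D93 + 0xC06A = 0x0DDFD
  0xDDFD + 0x0C16 = 0x0EA13
  0xEA13 + 0x2274 = 0x10C87 → wrap carry → 0x0C88
  0x0C88 + 0xF177 = 0x0FDFF
  0xFDFF + 0x5934 = 0x15733 → wrap carry → 0x5734
One's-complement sum = 0x5734.
Checksum = ~0x5734 & 0xFFFF = 0xA8CB.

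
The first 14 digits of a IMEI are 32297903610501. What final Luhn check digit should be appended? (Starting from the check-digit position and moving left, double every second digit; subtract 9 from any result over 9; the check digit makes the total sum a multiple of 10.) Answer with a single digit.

Partial digits right→left: 1 0 5 0 1 6 3 0 9 7 9 2 2 3
Double every second digit counting from the check-digit position (so the 1st, 3rd, 5th, ... of the partial from the right).
  doubled (with −9 where >9): 2 1 2 6 9 9 4 → sum 33
  kept as-is: 0 0 6 0 7 2 3 → sum 18
Total = 33 + 18 = 51.
Check digit = (10 − (51 mod 10)) mod 10 = 9.

9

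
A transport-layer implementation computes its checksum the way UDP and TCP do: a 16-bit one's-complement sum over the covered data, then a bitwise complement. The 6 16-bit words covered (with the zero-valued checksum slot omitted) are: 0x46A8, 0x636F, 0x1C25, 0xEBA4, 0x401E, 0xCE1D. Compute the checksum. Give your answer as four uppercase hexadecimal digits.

One's-complement addition (fold any carry out of bit 15 back into bit 0):
  0x46A8 + 0x636F = 0x0AA17
  0xAA17 + 0x1C25 = 0x0C63C
  0xC63C + 0xEBA4 = 0x1B1E0 → wrap carry → 0xB1E1
  0xB1E1 + 0x401E = 0x0F1FF
  0xF1FF + 0xCE1D = 0x1C01C → wrap carry → 0xC01D
One's-complement sum = 0xC01D.
Checksum = ~0xC01D & 0xFFFF = 0x3FE2.

3FE2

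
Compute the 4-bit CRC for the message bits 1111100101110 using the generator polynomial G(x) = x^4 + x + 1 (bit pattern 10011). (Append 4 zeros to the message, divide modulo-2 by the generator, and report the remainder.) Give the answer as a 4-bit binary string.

Append 4 zeros: 11111001011100000. Divide by 10011 (XOR where the leading bit is 1):
  pos 0: 11111 XOR 10011 = 01100
  pos 1: 11000 XOR 10011 = 01011
  pos 2: 10110 XOR 10011 = 00101
  pos 4: 10110 XOR 10011 = 00101
  pos 6: 10111 XOR 10011 = 00100
  pos 8: 10010 XOR 10011 = 00001
  pos 12: 10000 XOR 10011 = 00011
Remainder (last 4 bits) = 0011. This is the CRC / FCS.

0011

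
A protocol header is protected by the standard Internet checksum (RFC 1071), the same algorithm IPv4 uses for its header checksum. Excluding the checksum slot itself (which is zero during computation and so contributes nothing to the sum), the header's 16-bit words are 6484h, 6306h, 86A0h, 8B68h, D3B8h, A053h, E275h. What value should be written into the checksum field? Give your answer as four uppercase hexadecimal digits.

One's-complement addition (fold any carry out of bit 15 back into bit 0):
  0x6484 + 0x6306 = 0x0C78A
  0xC78A + 0x86A0 = 0x14E2A → wrap carry → 0x4E2B
  0x4E2B + 0x8B68 = 0x0D993
  0xD993 + 0xD3B8 = 0x1AD4B → wrap carry → 0xAD4C
  0xAD4C + 0xA053 = 0x14D9F → wrap carry → 0x4DA0
  0x4DA0 + 0xE275 = 0x13015 → wrap carry → 0x3016
One's-complement sum = 0x3016.
Checksum = ~0x3016 & 0xFFFF = 0xCFE9.

CFE9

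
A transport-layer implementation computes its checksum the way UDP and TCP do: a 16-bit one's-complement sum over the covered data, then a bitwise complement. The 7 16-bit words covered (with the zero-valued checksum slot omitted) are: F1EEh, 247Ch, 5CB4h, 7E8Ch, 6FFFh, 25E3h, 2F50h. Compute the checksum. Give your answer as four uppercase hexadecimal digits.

One's-complement addition (fold any carry out of bit 15 back into bit 0):
  0xF1EE + 0x247C = 0x1166A → wrap carry → 0x166B
  0x166B + 0x5CB4 = 0x0731F
  0x731F + 0x7E8C = 0x0F1AB
  0xF1AB + 0x6FFF = 0x161AA → wrap carry → 0x61AB
  0x61AB + 0x25E3 = 0x0878E
  0x878E + 0x2F50 = 0x0B6DE
One's-complement sum = 0xB6DE.
Checksum = ~0xB6DE & 0xFFFF = 0x4921.

4921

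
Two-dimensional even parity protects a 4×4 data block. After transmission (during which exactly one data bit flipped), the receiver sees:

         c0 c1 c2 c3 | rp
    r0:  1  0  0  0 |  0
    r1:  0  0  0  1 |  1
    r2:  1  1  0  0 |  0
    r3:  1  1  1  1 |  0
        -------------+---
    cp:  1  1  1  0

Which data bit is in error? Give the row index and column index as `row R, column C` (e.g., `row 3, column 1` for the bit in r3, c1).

Recompute each row's even parity and compare to rp:
  r0: data parity 1, sent rp 0 → mismatch
  r1: data parity 1, sent rp 1 → ok
  r2: data parity 0, sent rp 0 → ok
  r3: data parity 0, sent rp 0 → ok
Recompute each column's even parity and compare to cp:
  c0: data parity 1, sent cp 1 → ok
  c1: data parity 0, sent cp 1 → mismatch
  c2: data parity 1, sent cp 1 → ok
  c3: data parity 0, sent cp 0 → ok
Exactly one row (r0) and one column (c1) fail → the flipped bit is at their intersection.

row 0, column 1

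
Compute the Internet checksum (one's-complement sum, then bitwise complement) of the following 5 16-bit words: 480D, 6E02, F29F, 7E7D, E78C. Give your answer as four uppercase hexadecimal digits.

F145

One's-complement addition (fold any carry out of bit 15 back into bit 0):
  0x480D + 0x6E02 = 0x0B60F
  0xB60F + 0xF29F = 0x1A8AE → wrap carry → 0xA8AF
  0xA8AF + 0x7E7D = 0x1272C → wrap carry → 0x272D
  0x272D + 0xE78C = 0x10EB9 → wrap carry → 0x0EBA
One's-complement sum = 0x0EBA.
Checksum = ~0x0EBA & 0xFFFF = 0xF145.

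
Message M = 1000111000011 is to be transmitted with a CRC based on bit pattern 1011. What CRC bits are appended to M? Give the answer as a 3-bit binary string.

Append 3 zeros: 1000111000011000. Divide by 1011 (XOR where the leading bit is 1):
  pos 0: 1000 XOR 1011 = 0011
  pos 2: 1111 XOR 1011 = 0100
  pos 3: 1001 XOR 1011 = 0010
  pos 5: 1000 XOR 1011 = 0011
  pos 7: 1100 XOR 1011 = 0111
  pos 8: 1111 XOR 1011 = 0100
  pos 9: 1001 XOR 1011 = 0010
  pos 11: 1000 XOR 1011 = 0011
Remainder (last 3 bits) = 110. This is the CRC / FCS.

110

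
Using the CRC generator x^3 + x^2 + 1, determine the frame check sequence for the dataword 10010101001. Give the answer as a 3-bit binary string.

Append 3 zeros: 10010101001000. Divide by 1101 (XOR where the leading bit is 1):
  pos 0: 1001 XOR 1101 = 0100
  pos 1: 1000 XOR 1101 = 0101
  pos 2: 1011 XOR 1101 = 0110
  pos 3: 1100 XOR 1101 = 0001
  pos 6: 1100 XOR 1101 = 0001
  pos 9: 1100 XOR 1101 = 0001
Remainder (last 3 bits) = 010. This is the CRC / FCS.

010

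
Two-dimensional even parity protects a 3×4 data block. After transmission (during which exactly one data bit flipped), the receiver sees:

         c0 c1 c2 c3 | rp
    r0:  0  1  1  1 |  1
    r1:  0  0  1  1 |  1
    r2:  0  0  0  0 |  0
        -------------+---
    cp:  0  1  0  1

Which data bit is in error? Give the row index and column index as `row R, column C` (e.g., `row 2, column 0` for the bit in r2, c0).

Recompute each row's even parity and compare to rp:
  r0: data parity 1, sent rp 1 → ok
  r1: data parity 0, sent rp 1 → mismatch
  r2: data parity 0, sent rp 0 → ok
Recompute each column's even parity and compare to cp:
  c0: data parity 0, sent cp 0 → ok
  c1: data parity 1, sent cp 1 → ok
  c2: data parity 0, sent cp 0 → ok
  c3: data parity 0, sent cp 1 → mismatch
Exactly one row (r1) and one column (c3) fail → the flipped bit is at their intersection.

row 1, column 3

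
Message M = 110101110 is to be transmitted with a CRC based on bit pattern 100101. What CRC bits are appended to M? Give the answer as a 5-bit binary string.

10000

Append 5 zeros: 11010111000000. Divide by 100101 (XOR where the leading bit is 1):
  pos 0: 110101 XOR 100101 = 010000
  pos 1: 100001 XOR 100101 = 000100
  pos 4: 100100 XOR 100101 = 000001
Remainder (last 5 bits) = 10000. This is the CRC / FCS.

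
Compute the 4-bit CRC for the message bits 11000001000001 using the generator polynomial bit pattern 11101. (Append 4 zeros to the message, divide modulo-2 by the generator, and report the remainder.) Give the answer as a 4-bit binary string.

Append 4 zeros: 110000010000010000. Divide by 11101 (XOR where the leading bit is 1):
  pos 0: 11000 XOR 11101 = 00101
  pos 2: 10100 XOR 11101 = 01001
  pos 3: 10011 XOR 11101 = 01110
  pos 4: 11100 XOR 11101 = 00001
  pos 8: 10000 XOR 11101 = 01101
  pos 9: 11011 XOR 11101 = 00110
  pos 11: 11000 XOR 11101 = 00101
  pos 13: 10100 XOR 11101 = 01001
Remainder (last 4 bits) = 1001. This is the CRC / FCS.

1001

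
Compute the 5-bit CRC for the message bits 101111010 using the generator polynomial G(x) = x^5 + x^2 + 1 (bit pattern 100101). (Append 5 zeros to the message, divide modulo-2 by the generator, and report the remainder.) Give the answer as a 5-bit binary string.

10111

Append 5 zeros: 10111101000000. Divide by 100101 (XOR where the leading bit is 1):
  pos 0: 101111 XOR 100101 = 001010
  pos 2: 101001 XOR 100101 = 001100
  pos 4: 110000 XOR 100101 = 010101
  pos 5: 101010 XOR 100101 = 001111
  pos 7: 111100 XOR 100101 = 011001
  pos 8: 110010 XOR 100101 = 010111
Remainder (last 5 bits) = 10111. This is the CRC / FCS.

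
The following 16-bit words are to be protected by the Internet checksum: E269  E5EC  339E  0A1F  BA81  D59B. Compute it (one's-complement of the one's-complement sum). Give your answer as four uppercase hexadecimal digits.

69CE

One's-complement addition (fold any carry out of bit 15 back into bit 0):
  0xE269 + 0xE5EC = 0x1C855 → wrap carry → 0xC856
  0xC856 + 0x339E = 0x0FBF4
  0xFBF4 + 0x0A1F = 0x10613 → wrap carry → 0x0614
  0x0614 + 0xBA81 = 0x0C095
  0xC095 + 0xD59B = 0x19630 → wrap carry → 0x9631
One's-complement sum = 0x9631.
Checksum = ~0x9631 & 0xFFFF = 0x69CE.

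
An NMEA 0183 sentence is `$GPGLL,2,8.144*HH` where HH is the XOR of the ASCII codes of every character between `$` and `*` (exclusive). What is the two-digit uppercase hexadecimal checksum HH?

45

XOR the ASCII codes of the payload characters:
  'G' = 0x47 → acc = 0x47
  'P' = 0x50 → acc = 0x17
  'G' = 0x47 → acc = 0x50
  'L' = 0x4C → acc = 0x1C
  'L' = 0x4C → acc = 0x50
  ',' = 0x2C → acc = 0x7C
  '2' = 0x32 → acc = 0x4E
  ',' = 0x2C → acc = 0x62
  '8' = 0x38 → acc = 0x5A
  '.' = 0x2E → acc = 0x74
  '1' = 0x31 → acc = 0x45
  '4' = 0x34 → acc = 0x71
  '4' = 0x34 → acc = 0x45
Checksum = 0x45.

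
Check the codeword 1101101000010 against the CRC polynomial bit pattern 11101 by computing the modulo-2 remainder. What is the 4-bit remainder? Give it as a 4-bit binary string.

Modulo-2 division of 1101101000010 by 11101:
  pos 0: 11011 XOR 11101 = 00110
  pos 2: 11001 XOR 11101 = 00100
  pos 4: 10000 XOR 11101 = 01101
  pos 5: 11010 XOR 11101 = 00111
  pos 7: 11101 XOR 11101 = 00000
Remainder = 0000 (zero — the frame passes the CRC check).

0000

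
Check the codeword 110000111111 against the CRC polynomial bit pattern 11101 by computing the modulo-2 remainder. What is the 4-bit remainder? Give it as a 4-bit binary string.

0000

Modulo-2 division of 110000111111 by 11101:
  pos 0: 11000 XOR 11101 = 00101
  pos 2: 10101 XOR 11101 = 01000
  pos 3: 10001 XOR 11101 = 01100
  pos 4: 11001 XOR 11101 = 00100
  pos 6: 10011 XOR 11101 = 01110
  pos 7: 11101 XOR 11101 = 00000
Remainder = 0000 (zero — the frame passes the CRC check).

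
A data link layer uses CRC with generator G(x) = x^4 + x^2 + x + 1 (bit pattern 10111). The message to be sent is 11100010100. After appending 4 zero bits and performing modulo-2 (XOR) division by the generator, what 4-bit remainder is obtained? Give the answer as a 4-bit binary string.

Append 4 zeros: 111000101000000. Divide by 10111 (XOR where the leading bit is 1):
  pos 0: 11100 XOR 10111 = 01011
  pos 1: 10110 XOR 10111 = 00001
  pos 5: 11010 XOR 10111 = 01101
  pos 6: 11010 XOR 10111 = 01101
  pos 7: 11010 XOR 10111 = 01101
  pos 8: 11010 XOR 10111 = 01101
  pos 9: 11010 XOR 10111 = 01101
  pos 10: 11010 XOR 10111 = 01101
Remainder (last 4 bits) = 1101. This is the CRC / FCS.

1101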